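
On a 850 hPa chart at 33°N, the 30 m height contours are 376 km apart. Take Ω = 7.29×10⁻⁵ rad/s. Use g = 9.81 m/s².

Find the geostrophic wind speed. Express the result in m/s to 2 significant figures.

9.9 m/s

Coriolis parameter at 33°N:
f = 2Ω sin φ = 2 × 7.29×10⁻⁵ × sin 33° = 7.94×10⁻⁵ s⁻¹
Height gradient: |∂Z/∂n| = 30 m / 376000 m = 7.98×10⁻⁵
On a pressure surface, geostrophic balance gives V_g = (g/f)|∂Z/∂n|:
V_g = 9.81 × 7.98×10⁻⁵ / 7.94×10⁻⁵ = 9.86 m/s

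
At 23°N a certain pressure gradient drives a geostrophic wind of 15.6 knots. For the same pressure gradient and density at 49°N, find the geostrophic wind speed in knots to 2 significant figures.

With the same pressure gradient and density, V_g ∝ 1/f ∝ 1/sin φ.
V₂ = V₁ · sin φ₁ / sin φ₂ = 15.6 × sin 23° / sin 49°
V₂ = 15.6 × 0.3907/0.7547 = 8.1 knots

8.1 knots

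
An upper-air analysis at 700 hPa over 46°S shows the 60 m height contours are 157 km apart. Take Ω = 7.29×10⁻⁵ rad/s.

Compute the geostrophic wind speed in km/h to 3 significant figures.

129 km/h

Coriolis parameter at 46°S:
f = 2Ω sin φ = 2 × 7.29×10⁻⁵ × sin 46° = 1.05×10⁻⁴ s⁻¹
Height gradient: |∂Z/∂n| = 60 m / 157000 m = 3.82×10⁻⁴
On a pressure surface, geostrophic balance gives V_g = (g/f)|∂Z/∂n|:
V_g = 9.81 × 3.82×10⁻⁴ / 1.05×10⁻⁴ = 35.7 m/s
Converting: 35.7 m/s × 3.6 = 129 km/h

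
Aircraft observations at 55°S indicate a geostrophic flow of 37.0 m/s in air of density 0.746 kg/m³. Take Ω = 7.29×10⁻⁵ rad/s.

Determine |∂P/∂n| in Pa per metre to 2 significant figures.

3.3×10⁻³ Pa/m

Coriolis parameter at 55°S:
f = 2Ω sin φ = 2 × 7.29×10⁻⁵ × sin 55° = 1.19×10⁻⁴ s⁻¹
Geostrophic balance rearranged: |∂P/∂n| = f ρ V_g
|∂P/∂n| = 1.19×10⁻⁴ × 0.746 × 37.0 = 3.30×10⁻³ Pa/m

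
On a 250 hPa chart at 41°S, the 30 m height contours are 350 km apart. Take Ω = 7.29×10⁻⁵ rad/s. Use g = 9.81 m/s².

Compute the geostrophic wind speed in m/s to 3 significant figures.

8.79 m/s

Coriolis parameter at 41°S:
f = 2Ω sin φ = 2 × 7.29×10⁻⁵ × sin 41° = 9.57×10⁻⁵ s⁻¹
Height gradient: |∂Z/∂n| = 30 m / 350000 m = 8.57×10⁻⁵
On a pressure surface, geostrophic balance gives V_g = (g/f)|∂Z/∂n|:
V_g = 9.81 × 8.57×10⁻⁵ / 9.57×10⁻⁵ = 8.79 m/s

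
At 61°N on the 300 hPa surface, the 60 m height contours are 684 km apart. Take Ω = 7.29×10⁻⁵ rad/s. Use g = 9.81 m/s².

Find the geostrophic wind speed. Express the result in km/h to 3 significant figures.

Coriolis parameter at 61°N:
f = 2Ω sin φ = 2 × 7.29×10⁻⁵ × sin 61° = 1.28×10⁻⁴ s⁻¹
Height gradient: |∂Z/∂n| = 60 m / 684000 m = 8.77×10⁻⁵
On a pressure surface, geostrophic balance gives V_g = (g/f)|∂Z/∂n|:
V_g = 9.81 × 8.77×10⁻⁵ / 1.28×10⁻⁴ = 6.75 m/s
Converting: 6.75 m/s × 3.6 = 24.3 km/h

24.3 km/h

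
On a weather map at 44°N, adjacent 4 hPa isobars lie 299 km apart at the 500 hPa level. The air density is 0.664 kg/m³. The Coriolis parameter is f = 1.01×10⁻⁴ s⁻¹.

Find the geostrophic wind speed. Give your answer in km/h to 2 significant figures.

Pressure gradient: |∂P/∂n| = 400 Pa / 299000 m = 1.34×10⁻³ Pa/m
Geostrophic balance (pressure-gradient force = Coriolis force):
V_g = (1/(fρ)) |∂P/∂n| = 1.34×10⁻³ / (1.01×10⁻⁴ × 0.664) = 19.9 m/s
Converting: 19.9 m/s × 3.6 = 72 km/h

72 km/h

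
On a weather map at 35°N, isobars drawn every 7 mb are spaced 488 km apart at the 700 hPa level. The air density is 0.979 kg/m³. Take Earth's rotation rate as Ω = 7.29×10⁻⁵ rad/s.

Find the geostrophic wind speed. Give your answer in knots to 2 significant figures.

34 knots

Coriolis parameter at 35°N:
f = 2Ω sin φ = 2 × 7.29×10⁻⁵ × sin 35° = 8.36×10⁻⁵ s⁻¹
Pressure gradient: |∂P/∂n| = 700 Pa / 488000 m = 1.43×10⁻³ Pa/m
Geostrophic balance (pressure-gradient force = Coriolis force):
V_g = (1/(fρ)) |∂P/∂n| = 1.43×10⁻³ / (8.36×10⁻⁵ × 0.979) = 17.5 m/s
Converting: 17.5 m/s × 1.944 = 34 knots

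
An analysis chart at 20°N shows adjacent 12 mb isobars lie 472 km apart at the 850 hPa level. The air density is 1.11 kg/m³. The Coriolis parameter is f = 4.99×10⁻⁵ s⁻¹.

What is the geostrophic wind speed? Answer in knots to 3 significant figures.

Pressure gradient: |∂P/∂n| = 1200 Pa / 472000 m = 2.54×10⁻³ Pa/m
Geostrophic balance (pressure-gradient force = Coriolis force):
V_g = (1/(fρ)) |∂P/∂n| = 2.54×10⁻³ / (4.99×10⁻⁵ × 1.11) = 45.9 m/s
Converting: 45.9 m/s × 1.944 = 89.2 knots

89.2 knots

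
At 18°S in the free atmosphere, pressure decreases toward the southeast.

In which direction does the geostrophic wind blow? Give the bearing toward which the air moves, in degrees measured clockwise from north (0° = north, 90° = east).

The pressure-gradient force points toward the southeast (bearing 135°).
Geostrophic balance: in the Southern Hemisphere the Coriolis force deflects motion to the left, so the geostrophic wind blows 90° to the left of the pressure-gradient force (low pressure on the right).
Rotating 135° by 90° counterclockwise gives 045° — the wind blows toward the northeast.

045°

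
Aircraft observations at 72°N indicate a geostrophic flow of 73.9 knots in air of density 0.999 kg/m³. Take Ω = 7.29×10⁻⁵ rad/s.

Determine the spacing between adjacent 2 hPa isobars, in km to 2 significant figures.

Coriolis parameter at 72°N:
f = 2Ω sin φ = 2 × 7.29×10⁻⁵ × sin 72° = 1.39×10⁻⁴ s⁻¹
Wind speed in SI: 73.9 knots = 38.0 m/s
Geostrophic balance rearranged: |∂P/∂n| = f ρ V_g
|∂P/∂n| = 1.39×10⁻⁴ × 0.999 × 38.0 = 5.27×10⁻³ Pa/m
Isobar spacing: Δn = ΔP/|∂P/∂n| = 200 Pa / 5.27×10⁻³ Pa/m = 37977 m ≈ 38 km

38 km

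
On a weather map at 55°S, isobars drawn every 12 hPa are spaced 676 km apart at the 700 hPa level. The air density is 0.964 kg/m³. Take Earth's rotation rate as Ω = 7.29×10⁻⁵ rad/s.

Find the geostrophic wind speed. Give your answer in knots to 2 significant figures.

Coriolis parameter at 55°S:
f = 2Ω sin φ = 2 × 7.29×10⁻⁵ × sin 55° = 1.19×10⁻⁴ s⁻¹
Pressure gradient: |∂P/∂n| = 1200 Pa / 676000 m = 1.78×10⁻³ Pa/m
Geostrophic balance (pressure-gradient force = Coriolis force):
V_g = (1/(fρ)) |∂P/∂n| = 1.78×10⁻³ / (1.19×10⁻⁴ × 0.964) = 15.4 m/s
Converting: 15.4 m/s × 1.944 = 30 knots

30 knots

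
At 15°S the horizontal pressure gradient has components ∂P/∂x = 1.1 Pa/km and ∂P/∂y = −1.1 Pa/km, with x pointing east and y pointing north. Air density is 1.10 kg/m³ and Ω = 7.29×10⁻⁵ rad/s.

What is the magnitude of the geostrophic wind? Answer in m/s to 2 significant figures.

Coriolis parameter at 15°S:
f = 2Ω sin φ = 2 × 7.29×10⁻⁵ × sin 15° = 3.77×10⁻⁵ s⁻¹
In the Southern Hemisphere f is negative: f = −3.77×10⁻⁵ s⁻¹.
Component geostrophic relations (x east, y north):
u_g = −(1/(fρ)) ∂P/∂y,  v_g = (1/(fρ)) ∂P/∂x
u_g = −(−1.1×10⁻³)/(−3.77×10⁻⁵ × 1.10) = −26.5 m/s;  v_g = (1.1×10⁻³)/(−3.77×10⁻⁵ × 1.10) = −26.5 m/s
|V_g| = √(u_g² + v_g²) = 37.5 m/s

37 m/s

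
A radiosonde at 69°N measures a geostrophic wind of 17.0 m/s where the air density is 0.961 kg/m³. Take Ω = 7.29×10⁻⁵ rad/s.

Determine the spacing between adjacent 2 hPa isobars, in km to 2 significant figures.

Coriolis parameter at 69°N:
f = 2Ω sin φ = 2 × 7.29×10⁻⁵ × sin 69° = 1.36×10⁻⁴ s⁻¹
Geostrophic balance rearranged: |∂P/∂n| = f ρ V_g
|∂P/∂n| = 1.36×10⁻⁴ × 0.961 × 17.0 = 2.22×10⁻³ Pa/m
Isobar spacing: Δn = ΔP/|∂P/∂n| = 200 Pa / 2.22×10⁻³ Pa/m = 89939 m ≈ 90 km

90 km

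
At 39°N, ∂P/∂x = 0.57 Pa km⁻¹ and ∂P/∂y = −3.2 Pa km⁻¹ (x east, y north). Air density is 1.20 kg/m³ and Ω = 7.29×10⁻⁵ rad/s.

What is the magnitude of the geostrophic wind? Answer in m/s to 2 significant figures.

30 m/s

Coriolis parameter at 39°N:
f = 2Ω sin φ = 2 × 7.29×10⁻⁵ × sin 39° = 9.18×10⁻⁵ s⁻¹
Component geostrophic relations (x east, y north):
u_g = −(1/(fρ)) ∂P/∂y,  v_g = (1/(fρ)) ∂P/∂x
u_g = −(−3.2×10⁻³)/(9.18×10⁻⁵ × 1.20) = 29.1 m/s;  v_g = (0.57×10⁻³)/(9.18×10⁻⁵ × 1.20) = 5.18 m/s
|V_g| = √(u_g² + v_g²) = 29.5 m/s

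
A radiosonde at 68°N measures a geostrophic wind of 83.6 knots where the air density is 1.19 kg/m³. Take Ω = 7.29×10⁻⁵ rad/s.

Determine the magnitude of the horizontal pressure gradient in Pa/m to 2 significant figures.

6.9×10⁻³ Pa/m

Coriolis parameter at 68°N:
f = 2Ω sin φ = 2 × 7.29×10⁻⁵ × sin 68° = 1.35×10⁻⁴ s⁻¹
Wind speed in SI: 83.6 knots = 43.0 m/s
Geostrophic balance rearranged: |∂P/∂n| = f ρ V_g
|∂P/∂n| = 1.35×10⁻⁴ × 1.19 × 43.0 = 6.92×10⁻³ Pa/m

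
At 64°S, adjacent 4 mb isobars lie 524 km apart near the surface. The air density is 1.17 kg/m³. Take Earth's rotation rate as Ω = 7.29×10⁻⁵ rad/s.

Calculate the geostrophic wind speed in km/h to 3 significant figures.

17.9 km/h

Coriolis parameter at 64°S:
f = 2Ω sin φ = 2 × 7.29×10⁻⁵ × sin 64° = 1.31×10⁻⁴ s⁻¹
Pressure gradient: |∂P/∂n| = 400 Pa / 524000 m = 7.63×10⁻⁴ Pa/m
Geostrophic balance (pressure-gradient force = Coriolis force):
V_g = (1/(fρ)) |∂P/∂n| = 7.63×10⁻⁴ / (1.31×10⁻⁴ × 1.17) = 4.98 m/s
Converting: 4.98 m/s × 3.6 = 17.9 km/h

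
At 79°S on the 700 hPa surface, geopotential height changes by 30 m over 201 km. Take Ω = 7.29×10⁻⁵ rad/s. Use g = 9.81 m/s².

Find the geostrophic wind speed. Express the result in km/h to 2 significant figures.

37 km/h

Coriolis parameter at 79°S:
f = 2Ω sin φ = 2 × 7.29×10⁻⁵ × sin 79° = 1.43×10⁻⁴ s⁻¹
Height gradient: |∂Z/∂n| = 30 m / 201000 m = 1.49×10⁻⁴
On a pressure surface, geostrophic balance gives V_g = (g/f)|∂Z/∂n|:
V_g = 9.81 × 1.49×10⁻⁴ / 1.43×10⁻⁴ = 10.2 m/s
Converting: 10.2 m/s × 3.6 = 37 km/h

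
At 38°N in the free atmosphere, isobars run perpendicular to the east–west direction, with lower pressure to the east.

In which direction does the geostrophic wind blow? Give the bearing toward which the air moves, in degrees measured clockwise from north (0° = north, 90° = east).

180°

The pressure-gradient force points toward the east (bearing 090°).
Geostrophic balance: in the Northern Hemisphere the Coriolis force deflects motion to the right, so the geostrophic wind blows 90° to the right of the pressure-gradient force (low pressure on the left).
Rotating 090° by 90° clockwise gives 180° — the wind blows toward the south.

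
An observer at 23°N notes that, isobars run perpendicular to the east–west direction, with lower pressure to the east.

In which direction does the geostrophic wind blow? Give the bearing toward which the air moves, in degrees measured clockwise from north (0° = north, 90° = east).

The pressure-gradient force points toward the east (bearing 090°).
Geostrophic balance: in the Northern Hemisphere the Coriolis force deflects motion to the right, so the geostrophic wind blows 90° to the right of the pressure-gradient force (low pressure on the left).
Rotating 090° by 90° clockwise gives 180° — the wind blows toward the south.

180°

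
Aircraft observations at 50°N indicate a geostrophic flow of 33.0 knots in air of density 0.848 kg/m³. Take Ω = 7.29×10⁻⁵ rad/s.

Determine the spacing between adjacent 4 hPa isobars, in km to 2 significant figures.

250 km

Coriolis parameter at 50°N:
f = 2Ω sin φ = 2 × 7.29×10⁻⁵ × sin 50° = 1.12×10⁻⁴ s⁻¹
Wind speed in SI: 33.0 knots = 17.0 m/s
Geostrophic balance rearranged: |∂P/∂n| = f ρ V_g
|∂P/∂n| = 1.12×10⁻⁴ × 0.848 × 17.0 = 1.61×10⁻³ Pa/m
Isobar spacing: Δn = ΔP/|∂P/∂n| = 400 Pa / 1.61×10⁻³ Pa/m = 248771 m ≈ 250 km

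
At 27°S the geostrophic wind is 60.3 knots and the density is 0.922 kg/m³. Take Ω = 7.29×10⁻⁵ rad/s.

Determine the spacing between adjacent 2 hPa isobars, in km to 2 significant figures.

Coriolis parameter at 27°S:
f = 2Ω sin φ = 2 × 7.29×10⁻⁵ × sin 27° = 6.62×10⁻⁵ s⁻¹
Wind speed in SI: 60.3 knots = 31.0 m/s
Geostrophic balance rearranged: |∂P/∂n| = f ρ V_g
|∂P/∂n| = 6.62×10⁻⁵ × 0.922 × 31.0 = 1.89×10⁻³ Pa/m
Isobar spacing: Δn = ΔP/|∂P/∂n| = 200 Pa / 1.89×10⁻³ Pa/m = 105643 m ≈ 110 km

110 km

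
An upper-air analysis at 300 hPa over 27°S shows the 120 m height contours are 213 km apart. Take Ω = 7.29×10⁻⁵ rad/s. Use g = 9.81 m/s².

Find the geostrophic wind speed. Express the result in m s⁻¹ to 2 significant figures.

Coriolis parameter at 27°S:
f = 2Ω sin φ = 2 × 7.29×10⁻⁵ × sin 27° = 6.62×10⁻⁵ s⁻¹
Height gradient: |∂Z/∂n| = 120 m / 213000 m = 5.63×10⁻⁴
On a pressure surface, geostrophic balance gives V_g = (g/f)|∂Z/∂n|:
V_g = 9.81 × 5.63×10⁻⁴ / 6.62×10⁻⁵ = 83.5 m/s

83 m s⁻¹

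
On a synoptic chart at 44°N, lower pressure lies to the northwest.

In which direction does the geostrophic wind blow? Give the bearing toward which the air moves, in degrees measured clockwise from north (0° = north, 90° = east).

045°

The pressure-gradient force points toward the northwest (bearing 315°).
Geostrophic balance: in the Northern Hemisphere the Coriolis force deflects motion to the right, so the geostrophic wind blows 90° to the right of the pressure-gradient force (low pressure on the left).
Rotating 315° by 90° clockwise gives 045° — the wind blows toward the northeast.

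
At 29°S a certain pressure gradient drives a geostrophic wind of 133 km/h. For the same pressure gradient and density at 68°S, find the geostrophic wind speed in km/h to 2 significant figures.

70 km/h

With the same pressure gradient and density, V_g ∝ 1/f ∝ 1/sin φ.
V₂ = V₁ · sin φ₁ / sin φ₂ = 133 × sin 29° / sin 68°
V₂ = 133 × 0.4848/0.9272 = 70 km/h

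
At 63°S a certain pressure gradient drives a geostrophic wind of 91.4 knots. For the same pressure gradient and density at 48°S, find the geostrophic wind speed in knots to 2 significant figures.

110 knots

With the same pressure gradient and density, V_g ∝ 1/f ∝ 1/sin φ.
V₂ = V₁ · sin φ₁ / sin φ₂ = 91.4 × sin 63° / sin 48°
V₂ = 91.4 × 0.8910/0.7431 = 110 knots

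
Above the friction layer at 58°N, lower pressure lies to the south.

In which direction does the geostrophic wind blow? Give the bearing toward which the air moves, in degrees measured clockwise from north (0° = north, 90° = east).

The pressure-gradient force points toward the south (bearing 180°).
Geostrophic balance: in the Northern Hemisphere the Coriolis force deflects motion to the right, so the geostrophic wind blows 90° to the right of the pressure-gradient force (low pressure on the left).
Rotating 180° by 90° clockwise gives 270° — the wind blows toward the west.

270°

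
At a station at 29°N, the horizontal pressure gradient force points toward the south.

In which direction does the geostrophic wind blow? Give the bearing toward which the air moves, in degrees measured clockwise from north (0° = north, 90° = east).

270°

The pressure-gradient force points toward the south (bearing 180°).
Geostrophic balance: in the Northern Hemisphere the Coriolis force deflects motion to the right, so the geostrophic wind blows 90° to the right of the pressure-gradient force (low pressure on the left).
Rotating 180° by 90° clockwise gives 270° — the wind blows toward the west.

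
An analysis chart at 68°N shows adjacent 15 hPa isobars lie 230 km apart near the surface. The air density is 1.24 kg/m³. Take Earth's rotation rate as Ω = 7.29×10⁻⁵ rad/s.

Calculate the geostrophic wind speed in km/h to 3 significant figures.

140 km/h

Coriolis parameter at 68°N:
f = 2Ω sin φ = 2 × 7.29×10⁻⁵ × sin 68° = 1.35×10⁻⁴ s⁻¹
Pressure gradient: |∂P/∂n| = 1500 Pa / 230000 m = 6.52×10⁻³ Pa/m
Geostrophic balance (pressure-gradient force = Coriolis force):
V_g = (1/(fρ)) |∂P/∂n| = 6.52×10⁻³ / (1.35×10⁻⁴ × 1.24) = 38.9 m/s
Converting: 38.9 m/s × 3.6 = 140 km/h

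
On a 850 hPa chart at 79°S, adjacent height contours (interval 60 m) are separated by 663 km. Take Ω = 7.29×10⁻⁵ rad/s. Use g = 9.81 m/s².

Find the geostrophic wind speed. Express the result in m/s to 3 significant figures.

6.20 m/s

Coriolis parameter at 79°S:
f = 2Ω sin φ = 2 × 7.29×10⁻⁵ × sin 79° = 1.43×10⁻⁴ s⁻¹
Height gradient: |∂Z/∂n| = 60 m / 663000 m = 9.05×10⁻⁵
On a pressure surface, geostrophic balance gives V_g = (g/f)|∂Z/∂n|:
V_g = 9.81 × 9.05×10⁻⁵ / 1.43×10⁻⁴ = 6.20 m/s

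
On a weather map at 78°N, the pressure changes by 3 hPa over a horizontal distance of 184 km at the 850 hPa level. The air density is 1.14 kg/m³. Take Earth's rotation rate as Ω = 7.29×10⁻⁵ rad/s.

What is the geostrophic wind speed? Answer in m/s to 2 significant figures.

10 m/s

Coriolis parameter at 78°N:
f = 2Ω sin φ = 2 × 7.29×10⁻⁵ × sin 78° = 1.43×10⁻⁴ s⁻¹
Pressure gradient: |∂P/∂n| = 300 Pa / 184000 m = 1.63×10⁻³ Pa/m
Geostrophic balance (pressure-gradient force = Coriolis force):
V_g = (1/(fρ)) |∂P/∂n| = 1.63×10⁻³ / (1.43×10⁻⁴ × 1.14) = 10.0 m/s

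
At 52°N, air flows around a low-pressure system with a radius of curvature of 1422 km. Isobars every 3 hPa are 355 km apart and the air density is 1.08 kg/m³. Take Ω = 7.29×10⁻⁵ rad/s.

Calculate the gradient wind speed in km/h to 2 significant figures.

24 km/h

Coriolis parameter at 52°N:
f = 2Ω sin φ = 2 × 7.29×10⁻⁵ × sin 52° = 1.15×10⁻⁴ s⁻¹
Pressure gradient: |∂P/∂n| = 300 Pa / 355000 m = 8.45×10⁻⁴ Pa/m
Geostrophic speed: V_g = |∂P/∂n|/(fρ) = 8.45×10⁻⁴/(1.15×10⁻⁴ × 1.08) = 6.81 m/s
Around a low, centrifugal force acts outward with Coriolis, so pressure-gradient force balances both:
(1/ρ)|∂P/∂n| = fV + V²/R  →  V² + fR·V − fR·V_g = 0
With fR = 1.15×10⁻⁴ × 1422×10³ m = 163 m/s:
V = [−fR + √((fR)² + 4 fR V_g)]/2 = [−163 + √(163² + 4×163×6.81)]/2 = 6.55 m/s
Subgeostrophic (V < V_g = 6.81 m/s), as expected around a low.
Converting: 6.55 m/s × 3.6 = 24 km/h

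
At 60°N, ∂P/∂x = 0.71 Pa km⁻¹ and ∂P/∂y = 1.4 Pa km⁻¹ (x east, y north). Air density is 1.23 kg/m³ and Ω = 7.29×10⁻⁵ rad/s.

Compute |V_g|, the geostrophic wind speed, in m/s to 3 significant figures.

10.1 m/s

Coriolis parameter at 60°N:
f = 2Ω sin φ = 2 × 7.29×10⁻⁵ × sin 60° = 1.26×10⁻⁴ s⁻¹
Component geostrophic relations (x east, y north):
u_g = −(1/(fρ)) ∂P/∂y,  v_g = (1/(fρ)) ∂P/∂x
u_g = −(1.4×10⁻³)/(1.26×10⁻⁴ × 1.23) = −9.01 m/s;  v_g = (0.71×10⁻³)/(1.26×10⁻⁴ × 1.23) = 4.57 m/s
|V_g| = √(u_g² + v_g²) = 10.1 m/s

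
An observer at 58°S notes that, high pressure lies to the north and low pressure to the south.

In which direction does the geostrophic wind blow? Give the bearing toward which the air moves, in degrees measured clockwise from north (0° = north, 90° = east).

090°

The pressure-gradient force points toward the south (bearing 180°).
Geostrophic balance: in the Southern Hemisphere the Coriolis force deflects motion to the left, so the geostrophic wind blows 90° to the left of the pressure-gradient force (low pressure on the right).
Rotating 180° by 90° counterclockwise gives 090° — the wind blows toward the east.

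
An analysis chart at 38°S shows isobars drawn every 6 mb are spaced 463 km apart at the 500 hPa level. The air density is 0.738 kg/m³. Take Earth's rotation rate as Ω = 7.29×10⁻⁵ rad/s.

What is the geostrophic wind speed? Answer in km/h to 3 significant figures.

70.4 km/h

Coriolis parameter at 38°S:
f = 2Ω sin φ = 2 × 7.29×10⁻⁵ × sin 38° = 8.98×10⁻⁵ s⁻¹
Pressure gradient: |∂P/∂n| = 600 Pa / 463000 m = 1.30×10⁻³ Pa/m
Geostrophic balance (pressure-gradient force = Coriolis force):
V_g = (1/(fρ)) |∂P/∂n| = 1.30×10⁻³ / (8.98×10⁻⁵ × 0.738) = 19.6 m/s
Converting: 19.6 m/s × 3.6 = 70.4 km/h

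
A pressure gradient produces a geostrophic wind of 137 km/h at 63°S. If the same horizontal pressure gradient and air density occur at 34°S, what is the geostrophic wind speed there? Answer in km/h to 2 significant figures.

With the same pressure gradient and density, V_g ∝ 1/f ∝ 1/sin φ.
V₂ = V₁ · sin φ₁ / sin φ₂ = 137 × sin 63° / sin 34°
V₂ = 137 × 0.8910/0.5592 = 220 km/h

220 km/h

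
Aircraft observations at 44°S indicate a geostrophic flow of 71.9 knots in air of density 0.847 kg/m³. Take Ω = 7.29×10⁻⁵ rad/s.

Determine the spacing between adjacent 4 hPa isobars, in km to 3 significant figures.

126 km

Coriolis parameter at 44°S:
f = 2Ω sin φ = 2 × 7.29×10⁻⁵ × sin 44° = 1.01×10⁻⁴ s⁻¹
Wind speed in SI: 71.9 knots = 37.0 m/s
Geostrophic balance rearranged: |∂P/∂n| = f ρ V_g
|∂P/∂n| = 1.01×10⁻⁴ × 0.847 × 37.0 = 3.17×10⁻³ Pa/m
Isobar spacing: Δn = ΔP/|∂P/∂n| = 400 Pa / 3.17×10⁻³ Pa/m = 126061 m ≈ 126 km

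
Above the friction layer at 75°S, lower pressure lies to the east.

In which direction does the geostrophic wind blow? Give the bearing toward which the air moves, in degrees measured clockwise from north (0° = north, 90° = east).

000°

The pressure-gradient force points toward the east (bearing 090°).
Geostrophic balance: in the Southern Hemisphere the Coriolis force deflects motion to the left, so the geostrophic wind blows 90° to the left of the pressure-gradient force (low pressure on the right).
Rotating 090° by 90° counterclockwise gives 000° — the wind blows toward the north.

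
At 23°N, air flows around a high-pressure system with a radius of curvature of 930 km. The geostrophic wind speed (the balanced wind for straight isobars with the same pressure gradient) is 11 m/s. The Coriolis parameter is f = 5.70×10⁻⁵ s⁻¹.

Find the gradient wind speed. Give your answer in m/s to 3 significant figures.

Around a high, pressure-gradient force acts outward with centrifugal, so Coriolis balances both:
fV = (1/ρ)|∂P/∂n| + V²/R  →  V² − fR·V + fR·V_g = 0
With fR = 5.70×10⁻⁵ × 930×10³ m = 53.0 m/s:
V = [fR − √((fR)² − 4 fR V_g)]/2 = [53.0 − √(53.0² − 4×53.0×11)]/2 = 15.6 m/s
Supergeostrophic (V > V_g = 11 m/s), as expected around a high.

15.6 m/s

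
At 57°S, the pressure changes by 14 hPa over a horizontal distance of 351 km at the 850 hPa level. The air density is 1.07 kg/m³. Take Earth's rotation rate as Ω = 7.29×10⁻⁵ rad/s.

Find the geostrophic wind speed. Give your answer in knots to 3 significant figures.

59.3 knots

Coriolis parameter at 57°S:
f = 2Ω sin φ = 2 × 7.29×10⁻⁵ × sin 57° = 1.22×10⁻⁴ s⁻¹
Pressure gradient: |∂P/∂n| = 1400 Pa / 351000 m = 3.99×10⁻³ Pa/m
Geostrophic balance (pressure-gradient force = Coriolis force):
V_g = (1/(fρ)) |∂P/∂n| = 3.99×10⁻³ / (1.22×10⁻⁴ × 1.07) = 30.5 m/s
Converting: 30.5 m/s × 1.944 = 59.3 knots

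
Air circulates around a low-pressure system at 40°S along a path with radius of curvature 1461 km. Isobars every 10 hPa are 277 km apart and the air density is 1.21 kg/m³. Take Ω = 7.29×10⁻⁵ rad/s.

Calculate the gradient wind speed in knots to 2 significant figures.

Coriolis parameter at 40°S:
f = 2Ω sin φ = 2 × 7.29×10⁻⁵ × sin 40° = 9.37×10⁻⁵ s⁻¹
Pressure gradient: |∂P/∂n| = 1000 Pa / 277000 m = 3.61×10⁻³ Pa/m
Geostrophic speed: V_g = |∂P/∂n|/(fρ) = 3.61×10⁻³/(9.37×10⁻⁵ × 1.21) = 31.8 m/s
Around a low, centrifugal force acts outward with Coriolis, so pressure-gradient force balances both:
(1/ρ)|∂P/∂n| = fV + V²/R  →  V² + fR·V − fR·V_g = 0
With fR = 9.37×10⁻⁵ × 1461×10³ m = 137 m/s:
V = [−fR + √((fR)² + 4 fR V_g)]/2 = [−137 + √(137² + 4×137×31.8)]/2 = 26.6 m/s
Subgeostrophic (V < V_g = 31.8 m/s), as expected around a low.
Converting: 26.6 m/s × 1.944 = 52 knots

52 knots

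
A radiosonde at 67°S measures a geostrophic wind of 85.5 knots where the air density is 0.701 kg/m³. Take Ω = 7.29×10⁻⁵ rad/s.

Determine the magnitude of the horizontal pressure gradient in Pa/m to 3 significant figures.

4.14×10⁻³ Pa/m

Coriolis parameter at 67°S:
f = 2Ω sin φ = 2 × 7.29×10⁻⁵ × sin 67° = 1.34×10⁻⁴ s⁻¹
Wind speed in SI: 85.5 knots = 44.0 m/s
Geostrophic balance rearranged: |∂P/∂n| = f ρ V_g
|∂P/∂n| = 1.34×10⁻⁴ × 0.701 × 44.0 = 4.14×10⁻³ Pa/m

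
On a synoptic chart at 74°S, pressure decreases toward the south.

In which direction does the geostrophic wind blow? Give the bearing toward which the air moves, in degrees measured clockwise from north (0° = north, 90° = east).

The pressure-gradient force points toward the south (bearing 180°).
Geostrophic balance: in the Southern Hemisphere the Coriolis force deflects motion to the left, so the geostrophic wind blows 90° to the left of the pressure-gradient force (low pressure on the right).
Rotating 180° by 90° counterclockwise gives 090° — the wind blows toward the east.

090°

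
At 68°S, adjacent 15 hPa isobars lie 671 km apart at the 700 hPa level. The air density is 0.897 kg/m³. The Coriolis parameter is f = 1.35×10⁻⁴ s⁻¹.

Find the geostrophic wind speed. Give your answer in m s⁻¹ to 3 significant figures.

Pressure gradient: |∂P/∂n| = 1500 Pa / 671000 m = 2.24×10⁻³ Pa/m
Geostrophic balance (pressure-gradient force = Coriolis force):
V_g = (1/(fρ)) |∂P/∂n| = 2.24×10⁻³ / (1.35×10⁻⁴ × 0.897) = 18.5 m/s

18.5 m s⁻¹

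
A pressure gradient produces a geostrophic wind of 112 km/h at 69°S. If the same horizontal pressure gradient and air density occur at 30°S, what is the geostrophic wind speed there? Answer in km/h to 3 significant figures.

209 km/h

With the same pressure gradient and density, V_g ∝ 1/f ∝ 1/sin φ.
V₂ = V₁ · sin φ₁ / sin φ₂ = 112 × sin 69° / sin 30°
V₂ = 112 × 0.9336/0.5000 = 209 km/h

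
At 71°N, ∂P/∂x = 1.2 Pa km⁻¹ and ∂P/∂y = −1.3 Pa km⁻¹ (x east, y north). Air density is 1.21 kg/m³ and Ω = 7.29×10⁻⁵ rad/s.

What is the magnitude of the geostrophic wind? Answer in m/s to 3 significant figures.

Coriolis parameter at 71°N:
f = 2Ω sin φ = 2 × 7.29×10⁻⁵ × sin 71° = 1.38×10⁻⁴ s⁻¹
Component geostrophic relations (x east, y north):
u_g = −(1/(fρ)) ∂P/∂y,  v_g = (1/(fρ)) ∂P/∂x
u_g = −(−1.3×10⁻³)/(1.38×10⁻⁴ × 1.21) = 7.79 m/s;  v_g = (1.2×10⁻³)/(1.38×10⁻⁴ × 1.21) = 7.19 m/s
|V_g| = √(u_g² + v_g²) = 10.6 m/s

10.6 m/s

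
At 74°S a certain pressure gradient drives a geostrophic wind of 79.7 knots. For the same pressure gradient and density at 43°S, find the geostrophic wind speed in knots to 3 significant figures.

112 knots

With the same pressure gradient and density, V_g ∝ 1/f ∝ 1/sin φ.
V₂ = V₁ · sin φ₁ / sin φ₂ = 79.7 × sin 74° / sin 43°
V₂ = 79.7 × 0.9613/0.6820 = 112 knots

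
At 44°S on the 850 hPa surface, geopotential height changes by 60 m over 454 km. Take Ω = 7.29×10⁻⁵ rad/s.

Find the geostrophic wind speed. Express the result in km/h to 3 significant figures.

Coriolis parameter at 44°S:
f = 2Ω sin φ = 2 × 7.29×10⁻⁵ × sin 44° = 1.01×10⁻⁴ s⁻¹
Height gradient: |∂Z/∂n| = 60 m / 454000 m = 1.32×10⁻⁴
On a pressure surface, geostrophic balance gives V_g = (g/f)|∂Z/∂n|:
V_g = 9.81 × 1.32×10⁻⁴ / 1.01×10⁻⁴ = 12.8 m/s
Converting: 12.8 m/s × 3.6 = 46.1 km/h

46.1 km/h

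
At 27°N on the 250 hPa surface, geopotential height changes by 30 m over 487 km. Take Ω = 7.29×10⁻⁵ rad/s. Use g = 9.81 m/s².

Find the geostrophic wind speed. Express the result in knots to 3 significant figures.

17.7 knots

Coriolis parameter at 27°N:
f = 2Ω sin φ = 2 × 7.29×10⁻⁵ × sin 27° = 6.62×10⁻⁵ s⁻¹
Height gradient: |∂Z/∂n| = 30 m / 487000 m = 6.16×10⁻⁵
On a pressure surface, geostrophic balance gives V_g = (g/f)|∂Z/∂n|:
V_g = 9.81 × 6.16×10⁻⁵ / 6.62×10⁻⁵ = 9.13 m/s
Converting: 9.13 m/s × 1.944 = 17.7 knots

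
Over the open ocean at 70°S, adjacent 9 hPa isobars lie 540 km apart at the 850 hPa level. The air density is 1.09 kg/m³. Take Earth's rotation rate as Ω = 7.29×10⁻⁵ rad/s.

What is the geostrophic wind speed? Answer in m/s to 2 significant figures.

Coriolis parameter at 70°S:
f = 2Ω sin φ = 2 × 7.29×10⁻⁵ × sin 70° = 1.37×10⁻⁴ s⁻¹
Pressure gradient: |∂P/∂n| = 900 Pa / 540000 m = 1.67×10⁻³ Pa/m
Geostrophic balance (pressure-gradient force = Coriolis force):
V_g = (1/(fρ)) |∂P/∂n| = 1.67×10⁻³ / (1.37×10⁻⁴ × 1.09) = 11.2 m/s

11 m/s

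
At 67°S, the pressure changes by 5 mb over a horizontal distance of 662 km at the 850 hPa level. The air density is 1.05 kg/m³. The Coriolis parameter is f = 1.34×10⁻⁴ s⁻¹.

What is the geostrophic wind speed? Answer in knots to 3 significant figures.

10.4 knots

Pressure gradient: |∂P/∂n| = 500 Pa / 662000 m = 7.55×10⁻⁴ Pa/m
Geostrophic balance (pressure-gradient force = Coriolis force):
V_g = (1/(fρ)) |∂P/∂n| = 7.55×10⁻⁴ / (1.34×10⁻⁴ × 1.05) = 5.37 m/s
Converting: 5.37 m/s × 1.944 = 10.4 knots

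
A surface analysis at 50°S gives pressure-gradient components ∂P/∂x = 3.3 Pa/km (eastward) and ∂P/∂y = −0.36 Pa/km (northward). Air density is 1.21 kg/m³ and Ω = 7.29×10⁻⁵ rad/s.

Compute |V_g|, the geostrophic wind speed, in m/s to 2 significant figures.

Coriolis parameter at 50°S:
f = 2Ω sin φ = 2 × 7.29×10⁻⁵ × sin 50° = 1.12×10⁻⁴ s⁻¹
In the Southern Hemisphere f is negative: f = −1.12×10⁻⁴ s⁻¹.
Component geostrophic relations (x east, y north):
u_g = −(1/(fρ)) ∂P/∂y,  v_g = (1/(fρ)) ∂P/∂x
u_g = −(−0.36×10⁻³)/(−1.12×10⁻⁴ × 1.21) = −2.66 m/s;  v_g = (3.3×10⁻³)/(−1.12×10⁻⁴ × 1.21) = −24.4 m/s
|V_g| = √(u_g² + v_g²) = 24.6 m/s

25 m/s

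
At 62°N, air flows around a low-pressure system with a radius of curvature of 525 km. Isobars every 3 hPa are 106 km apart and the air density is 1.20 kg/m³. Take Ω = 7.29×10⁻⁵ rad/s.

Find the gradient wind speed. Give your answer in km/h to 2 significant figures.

54 km/h

Coriolis parameter at 62°N:
f = 2Ω sin φ = 2 × 7.29×10⁻⁵ × sin 62° = 1.29×10⁻⁴ s⁻¹
Pressure gradient: |∂P/∂n| = 300 Pa / 106000 m = 2.83×10⁻³ Pa/m
Geostrophic speed: V_g = |∂P/∂n|/(fρ) = 2.83×10⁻³/(1.29×10⁻⁴ × 1.20) = 18.3 m/s
Around a low, centrifugal force acts outward with Coriolis, so pressure-gradient force balances both:
(1/ρ)|∂P/∂n| = fV + V²/R  →  V² + fR·V − fR·V_g = 0
With fR = 1.29×10⁻⁴ × 525×10³ m = 67.6 m/s:
V = [−fR + √((fR)² + 4 fR V_g)]/2 = [−67.6 + √(67.6² + 4×67.6×18.3)]/2 = 15 m/s
Subgeostrophic (V < V_g = 18.3 m/s), as expected around a low.
Converting: 15 m/s × 3.6 = 54 km/h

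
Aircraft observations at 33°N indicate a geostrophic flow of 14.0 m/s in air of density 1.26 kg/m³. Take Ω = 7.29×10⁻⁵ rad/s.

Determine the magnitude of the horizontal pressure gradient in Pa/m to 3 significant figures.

1.40×10⁻³ Pa/m

Coriolis parameter at 33°N:
f = 2Ω sin φ = 2 × 7.29×10⁻⁵ × sin 33° = 7.94×10⁻⁵ s⁻¹
Geostrophic balance rearranged: |∂P/∂n| = f ρ V_g
|∂P/∂n| = 7.94×10⁻⁵ × 1.26 × 14.0 = 1.40×10⁻³ Pa/m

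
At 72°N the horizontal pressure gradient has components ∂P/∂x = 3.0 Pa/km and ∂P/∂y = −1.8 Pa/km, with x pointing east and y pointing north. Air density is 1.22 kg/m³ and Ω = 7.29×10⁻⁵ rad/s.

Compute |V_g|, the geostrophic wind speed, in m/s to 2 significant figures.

21 m/s

Coriolis parameter at 72°N:
f = 2Ω sin φ = 2 × 7.29×10⁻⁵ × sin 72° = 1.39×10⁻⁴ s⁻¹
Component geostrophic relations (x east, y north):
u_g = −(1/(fρ)) ∂P/∂y,  v_g = (1/(fρ)) ∂P/∂x
u_g = −(−1.8×10⁻³)/(1.39×10⁻⁴ × 1.22) = 10.6 m/s;  v_g = (3.0×10⁻³)/(1.39×10⁻⁴ × 1.22) = 17.7 m/s
|V_g| = √(u_g² + v_g²) = 20.7 m/s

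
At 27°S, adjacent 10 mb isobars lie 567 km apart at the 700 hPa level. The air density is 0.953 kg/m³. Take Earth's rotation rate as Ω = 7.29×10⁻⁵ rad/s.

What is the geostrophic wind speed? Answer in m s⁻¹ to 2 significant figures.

28 m s⁻¹

Coriolis parameter at 27°S:
f = 2Ω sin φ = 2 × 7.29×10⁻⁵ × sin 27° = 6.62×10⁻⁵ s⁻¹
Pressure gradient: |∂P/∂n| = 1000 Pa / 567000 m = 1.76×10⁻³ Pa/m
Geostrophic balance (pressure-gradient force = Coriolis force):
V_g = (1/(fρ)) |∂P/∂n| = 1.76×10⁻³ / (6.62×10⁻⁵ × 0.953) = 28.0 m/s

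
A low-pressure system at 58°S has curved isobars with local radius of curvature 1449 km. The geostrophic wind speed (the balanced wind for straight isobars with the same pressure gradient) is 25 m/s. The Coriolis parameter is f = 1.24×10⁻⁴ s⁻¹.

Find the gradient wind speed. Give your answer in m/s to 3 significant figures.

Around a low, centrifugal force acts outward with Coriolis, so pressure-gradient force balances both:
(1/ρ)|∂P/∂n| = fV + V²/R  →  V² + fR·V − fR·V_g = 0
With fR = 1.24×10⁻⁴ × 1449×10³ m = 180 m/s:
V = [−fR + √((fR)² + 4 fR V_g)]/2 = [−180 + √(180² + 4×180×25)]/2 = 22.2 m/s
Subgeostrophic (V < V_g = 25 m/s), as expected around a low.

22.2 m/s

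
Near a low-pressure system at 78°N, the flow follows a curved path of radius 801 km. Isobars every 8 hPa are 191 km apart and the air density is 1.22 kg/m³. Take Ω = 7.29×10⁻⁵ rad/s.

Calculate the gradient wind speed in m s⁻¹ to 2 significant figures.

20 m s⁻¹

Coriolis parameter at 78°N:
f = 2Ω sin φ = 2 × 7.29×10⁻⁵ × sin 78° = 1.43×10⁻⁴ s⁻¹
Pressure gradient: |∂P/∂n| = 800 Pa / 191000 m = 4.19×10⁻³ Pa/m
Geostrophic speed: V_g = |∂P/∂n|/(fρ) = 4.19×10⁻³/(1.43×10⁻⁴ × 1.22) = 24.1 m/s
Around a low, centrifugal force acts outward with Coriolis, so pressure-gradient force balances both:
(1/ρ)|∂P/∂n| = fV + V²/R  →  V² + fR·V − fR·V_g = 0
With fR = 1.43×10⁻⁴ × 801×10³ m = 114 m/s:
V = [−fR + √((fR)² + 4 fR V_g)]/2 = [−114 + √(114² + 4×114×24.1)]/2 = 20.4 m/s
Subgeostrophic (V < V_g = 24.1 m/s), as expected around a low.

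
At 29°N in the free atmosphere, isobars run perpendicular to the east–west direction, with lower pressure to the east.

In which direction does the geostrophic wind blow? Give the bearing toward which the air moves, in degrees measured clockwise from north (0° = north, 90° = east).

180°

The pressure-gradient force points toward the east (bearing 090°).
Geostrophic balance: in the Northern Hemisphere the Coriolis force deflects motion to the right, so the geostrophic wind blows 90° to the right of the pressure-gradient force (low pressure on the left).
Rotating 090° by 90° clockwise gives 180° — the wind blows toward the south.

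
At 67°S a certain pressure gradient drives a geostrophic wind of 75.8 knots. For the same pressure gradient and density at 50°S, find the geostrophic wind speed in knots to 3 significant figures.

91.1 knots

With the same pressure gradient and density, V_g ∝ 1/f ∝ 1/sin φ.
V₂ = V₁ · sin φ₁ / sin φ₂ = 75.8 × sin 67° / sin 50°
V₂ = 75.8 × 0.9205/0.7660 = 91.1 knots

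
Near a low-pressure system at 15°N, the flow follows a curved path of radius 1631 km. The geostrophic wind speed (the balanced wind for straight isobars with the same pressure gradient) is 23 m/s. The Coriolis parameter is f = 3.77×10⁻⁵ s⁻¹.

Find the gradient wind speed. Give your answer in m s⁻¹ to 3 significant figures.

Around a low, centrifugal force acts outward with Coriolis, so pressure-gradient force balances both:
(1/ρ)|∂P/∂n| = fV + V²/R  →  V² + fR·V − fR·V_g = 0
With fR = 3.77×10⁻⁵ × 1631×10³ m = 61.5 m/s:
V = [−fR + √((fR)² + 4 fR V_g)]/2 = [−61.5 + √(61.5² + 4×61.5×23)]/2 = 17.8 m/s
Subgeostrophic (V < V_g = 23 m/s), as expected around a low.

17.8 m s⁻¹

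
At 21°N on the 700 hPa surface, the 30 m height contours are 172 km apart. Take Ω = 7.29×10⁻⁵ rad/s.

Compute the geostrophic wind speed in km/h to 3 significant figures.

Coriolis parameter at 21°N:
f = 2Ω sin φ = 2 × 7.29×10⁻⁵ × sin 21° = 5.23×10⁻⁵ s⁻¹
Height gradient: |∂Z/∂n| = 30 m / 172000 m = 1.74×10⁻⁴
On a pressure surface, geostrophic balance gives V_g = (g/f)|∂Z/∂n|:
V_g = 9.81 × 1.74×10⁻⁴ / 5.23×10⁻⁵ = 32.7 m/s
Converting: 32.7 m/s × 3.6 = 118 km/h

118 km/h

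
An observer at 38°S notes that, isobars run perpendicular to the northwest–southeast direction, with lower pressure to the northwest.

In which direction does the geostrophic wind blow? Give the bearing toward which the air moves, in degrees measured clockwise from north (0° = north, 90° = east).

The pressure-gradient force points toward the northwest (bearing 315°).
Geostrophic balance: in the Southern Hemisphere the Coriolis force deflects motion to the left, so the geostrophic wind blows 90° to the left of the pressure-gradient force (low pressure on the right).
Rotating 315° by 90° counterclockwise gives 225° — the wind blows toward the southwest.

225°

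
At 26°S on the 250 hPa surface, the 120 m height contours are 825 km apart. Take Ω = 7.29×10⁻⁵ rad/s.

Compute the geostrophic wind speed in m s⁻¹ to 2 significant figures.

Coriolis parameter at 26°S:
f = 2Ω sin φ = 2 × 7.29×10⁻⁵ × sin 26° = 6.39×10⁻⁵ s⁻¹
Height gradient: |∂Z/∂n| = 120 m / 825000 m = 1.45×10⁻⁴
On a pressure surface, geostrophic balance gives V_g = (g/f)|∂Z/∂n|:
V_g = 9.81 × 1.45×10⁻⁴ / 6.39×10⁻⁵ = 22.3 m/s

22 m s⁻¹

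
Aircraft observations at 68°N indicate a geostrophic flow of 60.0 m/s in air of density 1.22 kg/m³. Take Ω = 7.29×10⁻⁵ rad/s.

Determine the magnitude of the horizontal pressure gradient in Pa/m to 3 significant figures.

9.90×10⁻³ Pa/m

Coriolis parameter at 68°N:
f = 2Ω sin φ = 2 × 7.29×10⁻⁵ × sin 68° = 1.35×10⁻⁴ s⁻¹
Geostrophic balance rearranged: |∂P/∂n| = f ρ V_g
|∂P/∂n| = 1.35×10⁻⁴ × 1.22 × 60.0 = 9.90×10⁻³ Pa/m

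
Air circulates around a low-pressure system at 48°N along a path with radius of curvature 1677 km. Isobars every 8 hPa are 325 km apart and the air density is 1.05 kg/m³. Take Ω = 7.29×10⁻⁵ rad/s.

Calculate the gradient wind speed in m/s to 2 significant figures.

Coriolis parameter at 48°N:
f = 2Ω sin φ = 2 × 7.29×10⁻⁵ × sin 48° = 1.08×10⁻⁴ s⁻¹
Pressure gradient: |∂P/∂n| = 800 Pa / 325000 m = 2.46×10⁻³ Pa/m
Geostrophic speed: V_g = |∂P/∂n|/(fρ) = 2.46×10⁻³/(1.08×10⁻⁴ × 1.05) = 21.6 m/s
Around a low, centrifugal force acts outward with Coriolis, so pressure-gradient force balances both:
(1/ρ)|∂P/∂n| = fV + V²/R  →  V² + fR·V − fR·V_g = 0
With fR = 1.08×10⁻⁴ × 1677×10³ m = 182 m/s:
V = [−fR + √((fR)² + 4 fR V_g)]/2 = [−182 + √(182² + 4×182×21.6)]/2 = 19.5 m/s
Subgeostrophic (V < V_g = 21.6 m/s), as expected around a low.

20 m/s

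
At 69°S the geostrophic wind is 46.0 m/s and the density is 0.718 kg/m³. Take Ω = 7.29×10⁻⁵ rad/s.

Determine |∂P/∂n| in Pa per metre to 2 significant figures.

4.5×10⁻³ Pa/m

Coriolis parameter at 69°S:
f = 2Ω sin φ = 2 × 7.29×10⁻⁵ × sin 69° = 1.36×10⁻⁴ s⁻¹
Geostrophic balance rearranged: |∂P/∂n| = f ρ V_g
|∂P/∂n| = 1.36×10⁻⁴ × 0.718 × 46.0 = 4.50×10⁻³ Pa/m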